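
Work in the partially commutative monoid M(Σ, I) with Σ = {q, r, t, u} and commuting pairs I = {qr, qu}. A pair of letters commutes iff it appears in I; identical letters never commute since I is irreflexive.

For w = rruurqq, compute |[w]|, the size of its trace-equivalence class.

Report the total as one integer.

#0=r has no predecessor
#1=r depends on [0:r]
#2=u depends on [1:r]
#3=u depends on [2:u]
#4=r depends on [3:u]
#5=q has no predecessor
#6=q depends on [5:q]
sources: [0:r, 5:q]
N(rest) = Σ N(rest − s) over sources s of rest; N(one piece) = 1:
  size 1 → [4]=1  [6]=1
  size 2 → [3,4]=1  [4,6]=2  [5,6]=1
  size 3 → [2,3,4]=1  [3,4,6]=3  [4,5,6]=3
  size 4 → [1,2,3,4]=1  [2,3,4,6]=4  [3,4,5,6]=6
  size 5 → [0,1,2,3,4]=1  [1,2,3,4,6]=5  [2,3,4,5,6]=10
  first=0(r) contributes 15
  first=5(q) contributes 6
|[w]| = 21

21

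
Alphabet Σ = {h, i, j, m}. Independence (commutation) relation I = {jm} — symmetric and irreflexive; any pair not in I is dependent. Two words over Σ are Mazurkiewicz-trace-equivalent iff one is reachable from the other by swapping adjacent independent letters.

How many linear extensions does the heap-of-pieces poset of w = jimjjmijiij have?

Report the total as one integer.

6

piece 0:j — minimal
piece 1:i rests on {0:j}
piece 2:m rests on {1:i}
piece 3:j rests on {1:i}
piece 4:j rests on {3:j}
piece 5:m rests on {2:m}
piece 6:i rests on {4:j, 5:m}
piece 7:j rests on {6:i}
piece 8:i rests on {7:j}
piece 9:i rests on {8:i}
piece 10:j rests on {9:i}
minimal pieces: {0:j}
ways to finish when only these pieces remain (= sum over removing one remaining piece with nothing left below it):
  1 left: {10}→1
  2 left: {9,10}→1
  3 left: {8,9,10}→1
  4 left: {7,8,9,10}→1
  5 left: {6,7,8,9,10}→1
  6 left: {4,6,7,8,9,10}→1  {5,6,7,8,9,10}→1
  7 left: {2,5,6,7,8,9,10}→1  {3,4,6,7,8,9,10}→1  {4,5,6,7,8,9,10}→2
  8 left: {2,4,5,6,7,8,9,10}→3  {3,4,5,6,7,8,9,10}→3
  9 left: {2,3,4,5,6,7,8,9,10}→6
  placing 0:j first → 6 extensions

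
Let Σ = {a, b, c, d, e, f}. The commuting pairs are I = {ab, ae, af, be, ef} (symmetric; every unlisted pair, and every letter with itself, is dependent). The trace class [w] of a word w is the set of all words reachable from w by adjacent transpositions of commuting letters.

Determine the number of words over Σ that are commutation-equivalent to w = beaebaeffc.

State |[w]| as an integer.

piece 0:b — minimal
piece 1:e — minimal
piece 2:a — minimal
piece 3:e rests on {1:e}
piece 4:b rests on {0:b}
piece 5:a rests on {2:a}
piece 6:e rests on {3:e}
piece 7:f rests on {4:b}
piece 8:f rests on {7:f}
piece 9:c rests on {5:a, 6:e, 8:f}
minimal pieces: {0:b, 1:e, 2:a}
ways to finish when only these pieces remain (= sum over removing one remaining piece with nothing left below it):
  1 left: {9}→1
  2 left: {5,9}→1  {6,9}→1  {8,9}→1
  3 left: {2,5,9}→1  {3,6,9}→1  {5,6,9}→2  {5,8,9}→2  {6,8,9}→2  {7,8,9}→1
  4 left: {1,3,6,9}→1  {2,5,6,9}→3  {2,5,8,9}→3  {3,5,6,9}→3  {3,6,8,9}→3  {4,7,8,9}→1  {5,6,8,9}→6  {5,7,8,9}→3  {6,7,8,9}→3
  5 left: {0,4,7,8,9}→1  {1,3,5,6,9}→4  {1,3,6,8,9}→4  {2,3,5,6,9}→6  {2,5,6,8,9}→12  {2,5,7,8,9}→6  {3,5,6,8,9}→12  {3,6,7,8,9}→6  {4,5,7,8,9}→4  {4,6,7,8,9}→4  {5,6,7,8,9}→12
  6 left: {0,4,5,7,8,9}→5  {0,4,6,7,8,9}→5  {1,2,3,5,6,9}→10  {1,3,5,6,8,9}→20  {1,3,6,7,8,9}→10  {2,3,5,6,8,9}→30  {2,4,5,7,8,9}→10  {2,5,6,7,8,9}→30  {3,4,6,7,8,9}→10  {3,5,6,7,8,9}→30  {4,5,6,7,8,9}→20
  7 left: {0,2,4,5,7,8,9}→15  {0,3,4,6,7,8,9}→15  {0,4,5,6,7,8,9}→30  {1,2,3,5,6,8,9}→60  {1,3,4,6,7,8,9}→20  {1,3,5,6,7,8,9}→60  {2,3,5,6,7,8,9}→90  {2,4,5,6,7,8,9}→60  {3,4,5,6,7,8,9}→60
  8 left: {0,1,3,4,6,7,8,9}→35  {0,2,4,5,6,7,8,9}→105  {0,3,4,5,6,7,8,9}→105  {1,2,3,5,6,7,8,9}→210  {1,3,4,5,6,7,8,9}→140  {2,3,4,5,6,7,8,9}→210
  placing 0:b first → 560 extensions
  placing 1:e first → 420 extensions
  placing 2:a first → 280 extensions
total linear extensions = 1260

1260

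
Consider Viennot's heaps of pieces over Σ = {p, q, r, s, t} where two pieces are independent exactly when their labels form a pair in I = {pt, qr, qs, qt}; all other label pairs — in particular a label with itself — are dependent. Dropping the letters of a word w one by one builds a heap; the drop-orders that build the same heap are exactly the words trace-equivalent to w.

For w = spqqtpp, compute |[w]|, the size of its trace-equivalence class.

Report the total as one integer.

piece 0:s — minimal
piece 1:p rests on {0:s}
piece 2:q rests on {1:p}
piece 3:q rests on {2:q}
piece 4:t rests on {0:s}
piece 5:p rests on {3:q}
piece 6:p rests on {5:p}
minimal pieces: {0:s}
ways to finish when only these pieces remain (= sum over removing one remaining piece with nothing left below it):
  1 left: {4}→1  {6}→1
  2 left: {4,6}→2  {5,6}→1
  3 left: {3,5,6}→1  {4,5,6}→3
  4 left: {2,3,5,6}→1  {3,4,5,6}→4
  5 left: {1,2,3,5,6}→1  {2,3,4,5,6}→5
  placing 0:s first → 6 extensions

6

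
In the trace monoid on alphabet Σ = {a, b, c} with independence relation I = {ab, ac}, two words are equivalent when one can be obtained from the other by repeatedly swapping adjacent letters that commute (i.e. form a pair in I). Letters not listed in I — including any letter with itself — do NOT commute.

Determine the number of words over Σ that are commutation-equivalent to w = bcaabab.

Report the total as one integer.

#0=b has no predecessor
#1=c depends on [0:b]
#2=a has no predecessor
#3=a depends on [2:a]
#4=b depends on [1:c]
#5=a depends on [3:a]
#6=b depends on [4:b]
sources: [0:b, 2:a]
N(rest) = Σ N(rest − s) over sources s of rest; N(one piece) = 1:
  size 1 → [5]=1  [6]=1
  size 2 → [3,5]=1  [4,6]=1  [5,6]=2
  size 3 → [1,4,6]=1  [2,3,5]=1  [3,5,6]=3  [4,5,6]=3
  size 4 → [0,1,4,6]=1  [1,4,5,6]=4  [2,3,5,6]=4  [3,4,5,6]=6
  size 5 → [0,1,4,5,6]=5  [1,3,4,5,6]=10  [2,3,4,5,6]=10
  first=0(b) contributes 20
  first=2(a) contributes 15
|[w]| = 35

35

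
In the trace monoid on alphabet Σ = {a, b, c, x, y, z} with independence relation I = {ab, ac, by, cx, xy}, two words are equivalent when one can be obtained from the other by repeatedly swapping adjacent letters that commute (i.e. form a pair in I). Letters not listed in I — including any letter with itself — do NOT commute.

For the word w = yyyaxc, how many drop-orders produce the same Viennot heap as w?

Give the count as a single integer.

piece 0:y — minimal
piece 1:y rests on {0:y}
piece 2:y rests on {1:y}
piece 3:a rests on {2:y}
piece 4:x rests on {3:a}
piece 5:c rests on {2:y}
minimal pieces: {0:y}
ways to finish when only these pieces remain (= sum over removing one remaining piece with nothing left below it):
  1 left: {4}→1  {5}→1
  2 left: {3,4}→1  {4,5}→2
  3 left: {3,4,5}→3
  4 left: {2,3,4,5}→3
  placing 0:y first → 3 extensions

3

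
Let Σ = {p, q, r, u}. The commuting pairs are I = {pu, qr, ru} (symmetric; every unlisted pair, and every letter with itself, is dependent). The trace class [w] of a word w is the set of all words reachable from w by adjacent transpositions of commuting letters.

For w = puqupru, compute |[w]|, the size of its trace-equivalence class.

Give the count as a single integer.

piece 0:p — minimal
piece 1:u — minimal
piece 2:q rests on {0:p, 1:u}
piece 3:u rests on {2:q}
piece 4:p rests on {2:q}
piece 5:r rests on {4:p}
piece 6:u rests on {3:u}
minimal pieces: {0:p, 1:u}
ways to finish when only these pieces remain (= sum over removing one remaining piece with nothing left below it):
  1 left: {5}→1  {6}→1
  2 left: {3,6}→1  {4,5}→1  {5,6}→2
  3 left: {3,5,6}→3  {4,5,6}→3
  4 left: {3,4,5,6}→6
  5 left: {2,3,4,5,6}→6
  placing 0:p first → 6 extensions
  placing 1:u first → 6 extensions
total linear extensions = 12

12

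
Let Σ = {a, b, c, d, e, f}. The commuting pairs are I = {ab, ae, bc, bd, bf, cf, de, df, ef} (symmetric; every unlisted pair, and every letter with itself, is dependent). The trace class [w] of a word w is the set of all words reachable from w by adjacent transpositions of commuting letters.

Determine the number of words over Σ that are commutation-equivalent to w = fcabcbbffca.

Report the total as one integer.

0(f) covers ∅
1(c) covers ∅
2(a) covers 0:f, 1:c
3(b) covers ∅
4(c) covers 2:a
5(b) covers 3:b
6(b) covers 5:b
7(f) covers 2:a
8(f) covers 7:f
9(c) covers 4:c
10(a) covers 8:f, 9:c
floor of heap: 0:f, 1:c, 3:b
completions by unplaced set U, small U first (add the entries for U minus each lowest piece of U):
  |U|=1: {6}:1  {10}:1
  |U|=2: {5,6}:1  {6,10}:2  {8,10}:1  {9,10}:1
  |U|=3: {3,5,6}:1  {4,9,10}:1  {5,6,10}:3  {6,8,10}:3  {6,9,10}:3  {7,8,10}:1  {8,9,10}:2
  |U|=4: {3,5,6,10}:4  {4,6,9,10}:4  {4,8,9,10}:3  {5,6,8,10}:6  {5,6,9,10}:6  {6,7,8,10}:4  {6,8,9,10}:8  {7,8,9,10}:3
  |U|=5: {3,5,6,8,10}:10  {3,5,6,9,10}:10  {4,5,6,9,10}:10  {4,6,8,9,10}:15  {4,7,8,9,10}:6  {5,6,7,8,10}:10  {5,6,8,9,10}:20  {6,7,8,9,10}:15
  |U|=6: {2,4,7,8,9,10}:6  {3,4,5,6,9,10}:20  {3,5,6,7,8,10}:20  {3,5,6,8,9,10}:40  {4,5,6,8,9,10}:45  {4,6,7,8,9,10}:36  {5,6,7,8,9,10}:45
  |U|=7: {0,2,4,7,8,9,10}:6  {1,2,4,7,8,9,10}:6  {2,4,6,7,8,9,10}:42  {3,4,5,6,8,9,10}:105  {3,5,6,7,8,9,10}:105  {4,5,6,7,8,9,10}:126
  |U|=8: {0,1,2,4,7,8,9,10}:12  {0,2,4,6,7,8,9,10}:48  {1,2,4,6,7,8,9,10}:48  {2,4,5,6,7,8,9,10}:168  {3,4,5,6,7,8,9,10}:336
  |U|=9: {0,1,2,4,6,7,8,9,10}:108  {0,2,4,5,6,7,8,9,10}:216  {1,2,4,5,6,7,8,9,10}:216  {2,3,4,5,6,7,8,9,10}:504
  start at 0(f): 720
  start at 1(c): 720
  start at 3(b): 540
sum over floor = 1980

1980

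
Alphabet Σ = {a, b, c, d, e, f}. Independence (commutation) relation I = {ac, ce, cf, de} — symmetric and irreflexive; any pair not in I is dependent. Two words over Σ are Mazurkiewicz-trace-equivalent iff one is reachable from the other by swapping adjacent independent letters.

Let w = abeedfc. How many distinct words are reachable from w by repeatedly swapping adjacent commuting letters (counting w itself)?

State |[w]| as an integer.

9

#0=a has no predecessor
#1=b depends on [0:a]
#2=e depends on [1:b]
#3=e depends on [2:e]
#4=d depends on [1:b]
#5=f depends on [3:e, 4:d]
#6=c depends on [4:d]
sources: [0:a]
N(rest) = Σ N(rest − s) over sources s of rest; N(one piece) = 1:
  size 1 → [5]=1  [6]=1
  size 2 → [3,5]=1  [5,6]=2
  size 3 → [2,3,5]=1  [3,5,6]=3  [4,5,6]=2
  size 4 → [2,3,5,6]=4  [3,4,5,6]=5
  size 5 → [2,3,4,5,6]=9
  first=0(a) contributes 9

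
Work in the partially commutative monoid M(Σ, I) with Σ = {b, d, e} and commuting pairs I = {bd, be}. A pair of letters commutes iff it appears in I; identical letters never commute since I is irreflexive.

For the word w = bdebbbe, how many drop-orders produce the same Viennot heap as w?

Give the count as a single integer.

drop 0:b onto floor
drop 1:d onto floor
drop 2:e onto {1:d}
drop 3:b onto {0:b}
drop 4:b onto {3:b}
drop 5:b onto {4:b}
drop 6:e onto {2:e}
ground layer = {0:b, 1:d}
drop-orders for the pieces not yet dropped (sum over which currently-grounded one goes next):
  1 to go: {5} 1  {6} 1
  2 to go: {2,6} 1  {4,5} 1  {5,6} 2
  3 to go: {1,2,6} 1  {2,5,6} 3  {3,4,5} 1  {4,5,6} 3
  4 to go: {0,3,4,5} 1  {1,2,5,6} 4  {2,4,5,6} 6  {3,4,5,6} 4
  5 to go: {0,3,4,5,6} 5  {1,2,4,5,6} 10  {2,3,4,5,6} 10
  if 0:b drops first: 20 orders
  if 1:d drops first: 15 orders
heap linearizations: 35

35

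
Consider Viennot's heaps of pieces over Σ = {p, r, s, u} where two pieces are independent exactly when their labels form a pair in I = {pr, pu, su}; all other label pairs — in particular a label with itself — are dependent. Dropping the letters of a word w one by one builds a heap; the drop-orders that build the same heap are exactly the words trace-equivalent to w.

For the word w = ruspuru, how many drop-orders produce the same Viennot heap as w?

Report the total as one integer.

12

drop 0:r onto floor
drop 1:u onto {0:r}
drop 2:s onto {0:r}
drop 3:p onto {2:s}
drop 4:u onto {1:u}
drop 5:r onto {2:s, 4:u}
drop 6:u onto {5:r}
ground layer = {0:r}
drop-orders for the pieces not yet dropped (sum over which currently-grounded one goes next):
  1 to go: {3} 1  {6} 1
  2 to go: {3,6} 2  {5,6} 1
  3 to go: {3,5,6} 3  {4,5,6} 1
  4 to go: {1,4,5,6} 1  {2,3,5,6} 3  {3,4,5,6} 4
  5 to go: {1,3,4,5,6} 5  {2,3,4,5,6} 7
  if 0:r drops first: 12 orders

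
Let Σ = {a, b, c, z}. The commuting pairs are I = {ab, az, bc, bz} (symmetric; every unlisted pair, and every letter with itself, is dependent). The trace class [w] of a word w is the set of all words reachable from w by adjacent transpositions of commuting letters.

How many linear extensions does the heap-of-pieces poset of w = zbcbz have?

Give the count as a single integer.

10

piece 0:z — minimal
piece 1:b — minimal
piece 2:c rests on {0:z}
piece 3:b rests on {1:b}
piece 4:z rests on {2:c}
minimal pieces: {0:z, 1:b}
ways to finish when only these pieces remain (= sum over removing one remaining piece with nothing left below it):
  1 left: {3}→1  {4}→1
  2 left: {1,3}→1  {2,4}→1  {3,4}→2
  3 left: {0,2,4}→1  {1,3,4}→3  {2,3,4}→3
  placing 0:z first → 6 extensions
  placing 1:b first → 4 extensions
total linear extensions = 10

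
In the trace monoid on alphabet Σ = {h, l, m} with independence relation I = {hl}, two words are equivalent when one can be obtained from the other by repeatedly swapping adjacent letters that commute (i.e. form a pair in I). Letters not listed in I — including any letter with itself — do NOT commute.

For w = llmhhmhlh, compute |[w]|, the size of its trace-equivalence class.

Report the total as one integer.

piece 0:l — minimal
piece 1:l rests on {0:l}
piece 2:m rests on {1:l}
piece 3:h rests on {2:m}
piece 4:h rests on {3:h}
piece 5:m rests on {4:h}
piece 6:h rests on {5:m}
piece 7:l rests on {5:m}
piece 8:h rests on {6:h}
minimal pieces: {0:l}
ways to finish when only these pieces remain (= sum over removing one remaining piece with nothing left below it):
  1 left: {7}→1  {8}→1
  2 left: {6,8}→1  {7,8}→2
  3 left: {6,7,8}→3
  4 left: {5,6,7,8}→3
  5 left: {4,5,6,7,8}→3
  6 left: {3,4,5,6,7,8}→3
  7 left: {2,3,4,5,6,7,8}→3
  placing 0:l first → 3 extensions

3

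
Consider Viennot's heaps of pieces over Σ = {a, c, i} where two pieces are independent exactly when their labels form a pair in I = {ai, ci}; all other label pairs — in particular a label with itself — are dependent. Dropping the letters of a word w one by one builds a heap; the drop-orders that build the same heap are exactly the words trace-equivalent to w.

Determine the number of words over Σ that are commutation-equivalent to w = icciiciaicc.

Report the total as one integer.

462

0(i) covers ∅
1(c) covers ∅
2(c) covers 1:c
3(i) covers 0:i
4(i) covers 3:i
5(c) covers 2:c
6(i) covers 4:i
7(a) covers 5:c
8(i) covers 6:i
9(c) covers 7:a
10(c) covers 9:c
floor of heap: 0:i, 1:c
completions by unplaced set U, small U first (add the entries for U minus each lowest piece of U):
  |U|=1: {8}:1  {10}:1
  |U|=2: {6,8}:1  {8,10}:2  {9,10}:1
  |U|=3: {4,6,8}:1  {6,8,10}:3  {7,9,10}:1  {8,9,10}:3
  |U|=4: {3,4,6,8}:1  {4,6,8,10}:4  {5,7,9,10}:1  {6,8,9,10}:6  {7,8,9,10}:4
  |U|=5: {0,3,4,6,8}:1  {2,5,7,9,10}:1  {3,4,6,8,10}:5  {4,6,8,9,10}:10  {5,7,8,9,10}:5  {6,7,8,9,10}:10
  |U|=6: {0,3,4,6,8,10}:6  {1,2,5,7,9,10}:1  {2,5,7,8,9,10}:6  {3,4,6,8,9,10}:15  {4,6,7,8,9,10}:20  {5,6,7,8,9,10}:15
  |U|=7: {0,3,4,6,8,9,10}:21  {1,2,5,7,8,9,10}:7  {2,5,6,7,8,9,10}:21  {3,4,6,7,8,9,10}:35  {4,5,6,7,8,9,10}:35
  |U|=8: {0,3,4,6,7,8,9,10}:56  {1,2,5,6,7,8,9,10}:28  {2,4,5,6,7,8,9,10}:56  {3,4,5,6,7,8,9,10}:70
  |U|=9: {0,3,4,5,6,7,8,9,10}:126  {1,2,4,5,6,7,8,9,10}:84  {2,3,4,5,6,7,8,9,10}:126
  start at 0(i): 210
  start at 1(c): 252
sum over floor = 462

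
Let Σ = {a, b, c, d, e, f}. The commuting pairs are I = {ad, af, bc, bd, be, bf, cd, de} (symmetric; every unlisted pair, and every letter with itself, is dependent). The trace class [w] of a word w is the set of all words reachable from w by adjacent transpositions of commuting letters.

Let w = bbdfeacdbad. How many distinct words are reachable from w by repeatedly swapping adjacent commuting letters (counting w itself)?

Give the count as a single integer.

566

piece 0:b — minimal
piece 1:b rests on {0:b}
piece 2:d — minimal
piece 3:f rests on {2:d}
piece 4:e rests on {3:f}
piece 5:a rests on {1:b, 4:e}
piece 6:c rests on {5:a}
piece 7:d rests on {3:f}
piece 8:b rests on {5:a}
piece 9:a rests on {6:c, 8:b}
piece 10:d rests on {7:d}
minimal pieces: {0:b, 2:d}
ways to finish when only these pieces remain (= sum over removing one remaining piece with nothing left below it):
  1 left: {9}→1  {10}→1
  2 left: {6,9}→1  {7,10}→1  {8,9}→1  {9,10}→2
  3 left: {6,8,9}→2  {6,9,10}→3  {7,9,10}→3  {8,9,10}→3
  4 left: {5,6,8,9}→2  {6,7,9,10}→6  {6,8,9,10}→8  {7,8,9,10}→6
  5 left: {1,5,6,8,9}→2  {4,5,6,8,9}→2  {5,6,8,9,10}→10  {6,7,8,9,10}→20
  6 left: {0,1,5,6,8,9}→2  {1,4,5,6,8,9}→4  {1,5,6,8,9,10}→12  {4,5,6,8,9,10}→12  {5,6,7,8,9,10}→30
  7 left: {0,1,4,5,6,8,9}→6  {0,1,5,6,8,9,10}→14  {1,4,5,6,8,9,10}→28  {1,5,6,7,8,9,10}→42  {4,5,6,7,8,9,10}→42
  8 left: {0,1,4,5,6,8,9,10}→48  {0,1,5,6,7,8,9,10}→56  {1,4,5,6,7,8,9,10}→112  {3,4,5,6,7,8,9,10}→42
  9 left: {0,1,4,5,6,7,8,9,10}→216  {1,3,4,5,6,7,8,9,10}→154  {2,3,4,5,6,7,8,9,10}→42
  placing 0:b first → 196 extensions
  placing 2:d first → 370 extensions
total linear extensions = 566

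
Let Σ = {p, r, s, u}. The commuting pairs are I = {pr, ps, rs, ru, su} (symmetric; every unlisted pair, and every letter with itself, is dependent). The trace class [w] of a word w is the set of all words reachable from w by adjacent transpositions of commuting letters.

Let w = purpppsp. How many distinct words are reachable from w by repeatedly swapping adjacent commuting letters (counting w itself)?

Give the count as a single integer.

#0=p has no predecessor
#1=u depends on [0:p]
#2=r has no predecessor
#3=p depends on [1:u]
#4=p depends on [3:p]
#5=p depends on [4:p]
#6=s has no predecessor
#7=p depends on [5:p]
sources: [0:p, 2:r, 6:s]
N(rest) = Σ N(rest − s) over sources s of rest; N(one piece) = 1:
  size 1 → [2]=1  [6]=1  [7]=1
  size 2 → [2,6]=2  [2,7]=2  [5,7]=1  [6,7]=2
  size 3 → [2,5,7]=3  [2,6,7]=6  [4,5,7]=1  [5,6,7]=3
  size 4 → [2,4,5,7]=4  [2,5,6,7]=12  [3,4,5,7]=1  [4,5,6,7]=4
  size 5 → [1,3,4,5,7]=1  [2,3,4,5,7]=5  [2,4,5,6,7]=20  [3,4,5,6,7]=5
  size 6 → [0,1,3,4,5,7]=1  [1,2,3,4,5,7]=6  [1,3,4,5,6,7]=6  [2,3,4,5,6,7]=30
  first=0(p) contributes 42
  first=2(r) contributes 7
  first=6(s) contributes 7
|[w]| = 56

56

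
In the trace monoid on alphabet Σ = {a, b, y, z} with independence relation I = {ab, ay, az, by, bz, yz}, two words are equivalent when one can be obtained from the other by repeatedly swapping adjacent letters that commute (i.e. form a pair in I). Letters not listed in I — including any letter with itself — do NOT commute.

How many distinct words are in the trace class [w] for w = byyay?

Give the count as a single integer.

piece 0:b — minimal
piece 1:y — minimal
piece 2:y rests on {1:y}
piece 3:a — minimal
piece 4:y rests on {2:y}
minimal pieces: {0:b, 1:y, 3:a}
ways to finish when only these pieces remain (= sum over removing one remaining piece with nothing left below it):
  1 left: {0}→1  {3}→1  {4}→1
  2 left: {0,3}→2  {0,4}→2  {2,4}→1  {3,4}→2
  3 left: {0,2,4}→3  {0,3,4}→6  {1,2,4}→1  {2,3,4}→3
  placing 0:b first → 4 extensions
  placing 1:y first → 12 extensions
  placing 3:a first → 4 extensions
total linear extensions = 20

20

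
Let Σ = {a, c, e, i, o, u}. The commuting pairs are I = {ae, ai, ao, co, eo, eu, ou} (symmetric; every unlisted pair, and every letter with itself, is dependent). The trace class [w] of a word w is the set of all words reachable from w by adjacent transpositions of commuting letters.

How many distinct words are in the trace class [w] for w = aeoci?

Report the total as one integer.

8

piece 0:a — minimal
piece 1:e — minimal
piece 2:o — minimal
piece 3:c rests on {0:a, 1:e}
piece 4:i rests on {2:o, 3:c}
minimal pieces: {0:a, 1:e, 2:o}
ways to finish when only these pieces remain (= sum over removing one remaining piece with nothing left below it):
  1 left: {4}→1
  2 left: {2,4}→1  {3,4}→1
  3 left: {0,3,4}→1  {1,3,4}→1  {2,3,4}→2
  placing 0:a first → 3 extensions
  placing 1:e first → 3 extensions
  placing 2:o first → 2 extensions
total linear extensions = 8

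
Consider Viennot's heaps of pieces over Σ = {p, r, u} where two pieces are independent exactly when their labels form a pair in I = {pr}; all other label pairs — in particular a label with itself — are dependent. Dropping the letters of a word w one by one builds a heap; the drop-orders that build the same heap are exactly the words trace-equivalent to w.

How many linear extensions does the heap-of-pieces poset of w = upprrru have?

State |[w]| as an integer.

10

drop 0:u onto floor
drop 1:p onto {0:u}
drop 2:p onto {1:p}
drop 3:r onto {0:u}
drop 4:r onto {3:r}
drop 5:r onto {4:r}
drop 6:u onto {2:p, 5:r}
ground layer = {0:u}
drop-orders for the pieces not yet dropped (sum over which currently-grounded one goes next):
  1 to go: {6} 1
  2 to go: {2,6} 1  {5,6} 1
  3 to go: {1,2,6} 1  {2,5,6} 2  {4,5,6} 1
  4 to go: {1,2,5,6} 3  {2,4,5,6} 3  {3,4,5,6} 1
  5 to go: {1,2,4,5,6} 6  {2,3,4,5,6} 4
  if 0:u drops first: 10 orders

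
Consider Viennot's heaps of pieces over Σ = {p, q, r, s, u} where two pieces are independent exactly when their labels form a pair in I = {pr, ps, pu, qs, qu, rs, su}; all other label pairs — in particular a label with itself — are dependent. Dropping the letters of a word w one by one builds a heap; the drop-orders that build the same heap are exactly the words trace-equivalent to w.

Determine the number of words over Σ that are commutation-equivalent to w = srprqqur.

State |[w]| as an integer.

drop 0:s onto floor
drop 1:r onto floor
drop 2:p onto floor
drop 3:r onto {1:r}
drop 4:q onto {2:p, 3:r}
drop 5:q onto {4:q}
drop 6:u onto {3:r}
drop 7:r onto {5:q, 6:u}
ground layer = {0:s, 1:r, 2:p}
drop-orders for the pieces not yet dropped (sum over which currently-grounded one goes next):
  1 to go: {0} 1  {7} 1
  2 to go: {0,7} 2  {5,7} 1  {6,7} 1
  3 to go: {0,5,7} 3  {0,6,7} 3  {4,5,7} 1  {5,6,7} 2
  4 to go: {0,4,5,7} 4  {0,5,6,7} 8  {2,4,5,7} 1  {4,5,6,7} 3
  5 to go: {0,2,4,5,7} 5  {0,4,5,6,7} 15  {2,4,5,6,7} 4  {3,4,5,6,7} 3
  6 to go: {0,2,4,5,6,7} 24  {0,3,4,5,6,7} 18  {1,3,4,5,6,7} 3  {2,3,4,5,6,7} 7
  if 0:s drops first: 10 orders
  if 1:r drops first: 49 orders
  if 2:p drops first: 21 orders
heap linearizations: 80

80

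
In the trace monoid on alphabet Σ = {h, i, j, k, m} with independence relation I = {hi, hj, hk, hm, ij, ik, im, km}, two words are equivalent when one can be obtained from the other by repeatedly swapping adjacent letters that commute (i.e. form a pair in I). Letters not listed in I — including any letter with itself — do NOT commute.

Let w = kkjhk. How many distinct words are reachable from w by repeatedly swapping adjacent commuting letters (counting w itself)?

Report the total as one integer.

piece 0:k — minimal
piece 1:k rests on {0:k}
piece 2:j rests on {1:k}
piece 3:h — minimal
piece 4:k rests on {2:j}
minimal pieces: {0:k, 3:h}
ways to finish when only these pieces remain (= sum over removing one remaining piece with nothing left below it):
  1 left: {3}→1  {4}→1
  2 left: {2,4}→1  {3,4}→2
  3 left: {1,2,4}→1  {2,3,4}→3
  placing 0:k first → 4 extensions
  placing 3:h first → 1 extensions
total linear extensions = 5

5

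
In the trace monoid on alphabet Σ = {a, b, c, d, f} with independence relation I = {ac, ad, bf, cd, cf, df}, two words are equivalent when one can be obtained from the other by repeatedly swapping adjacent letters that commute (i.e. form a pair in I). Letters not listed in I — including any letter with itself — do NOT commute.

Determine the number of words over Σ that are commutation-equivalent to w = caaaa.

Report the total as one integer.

5

piece 0:c — minimal
piece 1:a — minimal
piece 2:a rests on {1:a}
piece 3:a rests on {2:a}
piece 4:a rests on {3:a}
minimal pieces: {0:c, 1:a}
ways to finish when only these pieces remain (= sum over removing one remaining piece with nothing left below it):
  1 left: {0}→1  {4}→1
  2 left: {0,4}→2  {3,4}→1
  3 left: {0,3,4}→3  {2,3,4}→1
  placing 0:c first → 1 extensions
  placing 1:a first → 4 extensions
total linear extensions = 5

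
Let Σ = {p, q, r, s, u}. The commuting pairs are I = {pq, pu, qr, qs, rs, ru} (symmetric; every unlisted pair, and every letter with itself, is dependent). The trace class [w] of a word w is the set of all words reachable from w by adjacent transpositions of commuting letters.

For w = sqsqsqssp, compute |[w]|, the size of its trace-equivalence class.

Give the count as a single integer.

drop 0:s onto floor
drop 1:q onto floor
drop 2:s onto {0:s}
drop 3:q onto {1:q}
drop 4:s onto {2:s}
drop 5:q onto {3:q}
drop 6:s onto {4:s}
drop 7:s onto {6:s}
drop 8:p onto {7:s}
ground layer = {0:s, 1:q}
drop-orders for the pieces not yet dropped (sum over which currently-grounded one goes next):
  1 to go: {5} 1  {8} 1
  2 to go: {3,5} 1  {5,8} 2  {7,8} 1
  3 to go: {1,3,5} 1  {3,5,8} 3  {5,7,8} 3  {6,7,8} 1
  4 to go: {1,3,5,8} 4  {3,5,7,8} 6  {4,6,7,8} 1  {5,6,7,8} 4
  5 to go: {1,3,5,7,8} 10  {2,4,6,7,8} 1  {3,5,6,7,8} 10  {4,5,6,7,8} 5
  6 to go: {0,2,4,6,7,8} 1  {1,3,5,6,7,8} 20  {2,4,5,6,7,8} 6  {3,4,5,6,7,8} 15
  7 to go: {0,2,4,5,6,7,8} 7  {1,3,4,5,6,7,8} 35  {2,3,4,5,6,7,8} 21
  if 0:s drops first: 56 orders
  if 1:q drops first: 28 orders
heap linearizations: 84

84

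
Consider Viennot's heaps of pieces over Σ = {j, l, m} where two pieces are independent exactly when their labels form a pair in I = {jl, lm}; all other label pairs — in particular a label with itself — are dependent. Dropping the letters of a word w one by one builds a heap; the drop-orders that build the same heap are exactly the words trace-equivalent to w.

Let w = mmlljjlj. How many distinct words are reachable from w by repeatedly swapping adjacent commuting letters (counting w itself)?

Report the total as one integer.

0(m) covers ∅
1(m) covers 0:m
2(l) covers ∅
3(l) covers 2:l
4(j) covers 1:m
5(j) covers 4:j
6(l) covers 3:l
7(j) covers 5:j
floor of heap: 0:m, 2:l
completions by unplaced set U, small U first (add the entries for U minus each lowest piece of U):
  |U|=1: {6}:1  {7}:1
  |U|=2: {3,6}:1  {5,7}:1  {6,7}:2
  |U|=3: {2,3,6}:1  {3,6,7}:3  {4,5,7}:1  {5,6,7}:3
  |U|=4: {1,4,5,7}:1  {2,3,6,7}:4  {3,5,6,7}:6  {4,5,6,7}:4
  |U|=5: {0,1,4,5,7}:1  {1,4,5,6,7}:5  {2,3,5,6,7}:10  {3,4,5,6,7}:10
  |U|=6: {0,1,4,5,6,7}:6  {1,3,4,5,6,7}:15  {2,3,4,5,6,7}:20
  start at 0(m): 35
  start at 2(l): 21
sum over floor = 56

56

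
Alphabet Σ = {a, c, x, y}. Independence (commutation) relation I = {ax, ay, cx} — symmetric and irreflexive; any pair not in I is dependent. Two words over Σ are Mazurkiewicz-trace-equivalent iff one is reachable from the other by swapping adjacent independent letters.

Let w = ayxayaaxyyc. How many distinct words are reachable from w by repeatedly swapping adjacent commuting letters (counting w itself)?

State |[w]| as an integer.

drop 0:a onto floor
drop 1:y onto floor
drop 2:x onto {1:y}
drop 3:a onto {0:a}
drop 4:y onto {2:x}
drop 5:a onto {3:a}
drop 6:a onto {5:a}
drop 7:x onto {4:y}
drop 8:y onto {7:x}
drop 9:y onto {8:y}
drop 10:c onto {6:a, 9:y}
ground layer = {0:a, 1:y}
drop-orders for the pieces not yet dropped (sum over which currently-grounded one goes next):
  1 to go: {10} 1
  2 to go: {6,10} 1  {9,10} 1
  3 to go: {5,6,10} 1  {6,9,10} 2  {8,9,10} 1
  4 to go: {3,5,6,10} 1  {5,6,9,10} 3  {6,8,9,10} 3  {7,8,9,10} 1
  5 to go: {0,3,5,6,10} 1  {3,5,6,9,10} 4  {4,7,8,9,10} 1  {5,6,8,9,10} 6  {6,7,8,9,10} 4
  6 to go: {0,3,5,6,9,10} 5  {2,4,7,8,9,10} 1  {3,5,6,8,9,10} 10  {4,6,7,8,9,10} 5  {5,6,7,8,9,10} 10
  7 to go: {0,3,5,6,8,9,10} 15  {1,2,4,7,8,9,10} 1  {2,4,6,7,8,9,10} 6  {3,5,6,7,8,9,10} 20  {4,5,6,7,8,9,10} 15
  8 to go: {0,3,5,6,7,8,9,10} 35  {1,2,4,6,7,8,9,10} 7  {2,4,5,6,7,8,9,10} 21  {3,4,5,6,7,8,9,10} 35
  9 to go: {0,3,4,5,6,7,8,9,10} 70  {1,2,4,5,6,7,8,9,10} 28  {2,3,4,5,6,7,8,9,10} 56
  if 0:a drops first: 84 orders
  if 1:y drops first: 126 orders
heap linearizations: 210

210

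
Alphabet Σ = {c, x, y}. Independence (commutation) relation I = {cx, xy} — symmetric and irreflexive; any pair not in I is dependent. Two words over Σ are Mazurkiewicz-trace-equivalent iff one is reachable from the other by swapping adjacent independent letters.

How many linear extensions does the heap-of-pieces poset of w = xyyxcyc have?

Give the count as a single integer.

21

piece 0:x — minimal
piece 1:y — minimal
piece 2:y rests on {1:y}
piece 3:x rests on {0:x}
piece 4:c rests on {2:y}
piece 5:y rests on {4:c}
piece 6:c rests on {5:y}
minimal pieces: {0:x, 1:y}
ways to finish when only these pieces remain (= sum over removing one remaining piece with nothing left below it):
  1 left: {3}→1  {6}→1
  2 left: {0,3}→1  {3,6}→2  {5,6}→1
  3 left: {0,3,6}→3  {3,5,6}→3  {4,5,6}→1
  4 left: {0,3,5,6}→6  {2,4,5,6}→1  {3,4,5,6}→4
  5 left: {0,3,4,5,6}→10  {1,2,4,5,6}→1  {2,3,4,5,6}→5
  placing 0:x first → 6 extensions
  placing 1:y first → 15 extensions
total linear extensions = 21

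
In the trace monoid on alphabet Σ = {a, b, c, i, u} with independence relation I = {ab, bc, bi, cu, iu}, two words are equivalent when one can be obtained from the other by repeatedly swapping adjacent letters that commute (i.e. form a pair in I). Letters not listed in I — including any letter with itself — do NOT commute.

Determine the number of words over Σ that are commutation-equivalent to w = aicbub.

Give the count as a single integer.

16

piece 0:a — minimal
piece 1:i rests on {0:a}
piece 2:c rests on {1:i}
piece 3:b — minimal
piece 4:u rests on {0:a, 3:b}
piece 5:b rests on {4:u}
minimal pieces: {0:a, 3:b}
ways to finish when only these pieces remain (= sum over removing one remaining piece with nothing left below it):
  1 left: {2}→1  {5}→1
  2 left: {1,2}→1  {2,5}→2  {4,5}→1
  3 left: {1,2,5}→3  {2,4,5}→3  {3,4,5}→1
  4 left: {1,2,4,5}→6  {2,3,4,5}→4
  placing 0:a first → 10 extensions
  placing 3:b first → 6 extensions
total linear extensions = 16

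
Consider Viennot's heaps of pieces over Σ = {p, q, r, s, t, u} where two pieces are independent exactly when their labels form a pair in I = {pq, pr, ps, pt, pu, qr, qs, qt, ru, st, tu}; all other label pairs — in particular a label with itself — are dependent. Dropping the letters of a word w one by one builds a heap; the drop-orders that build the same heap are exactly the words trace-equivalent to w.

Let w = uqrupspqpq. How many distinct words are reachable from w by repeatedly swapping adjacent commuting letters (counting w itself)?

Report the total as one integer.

1800

piece 0:u — minimal
piece 1:q rests on {0:u}
piece 2:r — minimal
piece 3:u rests on {1:q}
piece 4:p — minimal
piece 5:s rests on {2:r, 3:u}
piece 6:p rests on {4:p}
piece 7:q rests on {3:u}
piece 8:p rests on {6:p}
piece 9:q rests on {7:q}
minimal pieces: {0:u, 2:r, 4:p}
ways to finish when only these pieces remain (= sum over removing one remaining piece with nothing left below it):
  1 left: {5}→1  {8}→1  {9}→1
  2 left: {2,5}→1  {5,8}→2  {5,9}→2  {6,8}→1  {7,9}→1  {8,9}→2
  3 left: {2,5,8}→3  {2,5,9}→3  {4,6,8}→1  {5,6,8}→3  {5,7,9}→3  {5,8,9}→6  {6,8,9}→3  {7,8,9}→3
  4 left: {2,5,6,8}→6  {2,5,7,9}→6  {2,5,8,9}→12  {3,5,7,9}→3  {4,5,6,8}→4  {4,6,8,9}→4  {5,6,8,9}→12  {5,7,8,9}→12  {6,7,8,9}→6
  5 left: {1,3,5,7,9}→3  {2,3,5,7,9}→9  {2,4,5,6,8}→10  {2,5,6,8,9}→30  {2,5,7,8,9}→30  {3,5,7,8,9}→15  {4,5,6,8,9}→20  {4,6,7,8,9}→10  {5,6,7,8,9}→30
  6 left: {0,1,3,5,7,9}→3  {1,2,3,5,7,9}→12  {1,3,5,7,8,9}→18  {2,3,5,7,8,9}→54  {2,4,5,6,8,9}→60  {2,5,6,7,8,9}→90  {3,5,6,7,8,9}→45  {4,5,6,7,8,9}→60
  7 left: {0,1,2,3,5,7,9}→15  {0,1,3,5,7,8,9}→21  {1,2,3,5,7,8,9}→84  {1,3,5,6,7,8,9}→63  {2,3,5,6,7,8,9}→189  {2,4,5,6,7,8,9}→210  {3,4,5,6,7,8,9}→105
  8 left: {0,1,2,3,5,7,8,9}→120  {0,1,3,5,6,7,8,9}→84  {1,2,3,5,6,7,8,9}→336  {1,3,4,5,6,7,8,9}→168  {2,3,4,5,6,7,8,9}→504
  placing 0:u first → 1008 extensions
  placing 2:r first → 252 extensions
  placing 4:p first → 540 extensions
total linear extensions = 1800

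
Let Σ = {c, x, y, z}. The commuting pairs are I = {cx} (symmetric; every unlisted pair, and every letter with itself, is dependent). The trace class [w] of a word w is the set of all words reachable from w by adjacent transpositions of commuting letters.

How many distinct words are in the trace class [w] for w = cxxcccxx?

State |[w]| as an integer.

70

drop 0:c onto floor
drop 1:x onto floor
drop 2:x onto {1:x}
drop 3:c onto {0:c}
drop 4:c onto {3:c}
drop 5:c onto {4:c}
drop 6:x onto {2:x}
drop 7:x onto {6:x}
ground layer = {0:c, 1:x}
drop-orders for the pieces not yet dropped (sum over which currently-grounded one goes next):
  1 to go: {5} 1  {7} 1
  2 to go: {4,5} 1  {5,7} 2  {6,7} 1
  3 to go: {2,6,7} 1  {3,4,5} 1  {4,5,7} 3  {5,6,7} 3
  4 to go: {0,3,4,5} 1  {1,2,6,7} 1  {2,5,6,7} 4  {3,4,5,7} 4  {4,5,6,7} 6
  5 to go: {0,3,4,5,7} 5  {1,2,5,6,7} 5  {2,4,5,6,7} 10  {3,4,5,6,7} 10
  6 to go: {0,3,4,5,6,7} 15  {1,2,4,5,6,7} 15  {2,3,4,5,6,7} 20
  if 0:c drops first: 35 orders
  if 1:x drops first: 35 orders
heap linearizations: 70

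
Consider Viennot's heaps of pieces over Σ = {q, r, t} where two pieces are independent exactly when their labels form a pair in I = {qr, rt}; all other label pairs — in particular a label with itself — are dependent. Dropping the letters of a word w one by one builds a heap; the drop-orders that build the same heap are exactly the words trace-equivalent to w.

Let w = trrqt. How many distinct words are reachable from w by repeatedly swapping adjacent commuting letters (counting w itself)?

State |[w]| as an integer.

piece 0:t — minimal
piece 1:r — minimal
piece 2:r rests on {1:r}
piece 3:q rests on {0:t}
piece 4:t rests on {3:q}
minimal pieces: {0:t, 1:r}
ways to finish when only these pieces remain (= sum over removing one remaining piece with nothing left below it):
  1 left: {2}→1  {4}→1
  2 left: {1,2}→1  {2,4}→2  {3,4}→1
  3 left: {0,3,4}→1  {1,2,4}→3  {2,3,4}→3
  placing 0:t first → 6 extensions
  placing 1:r first → 4 extensions
total linear extensions = 10

10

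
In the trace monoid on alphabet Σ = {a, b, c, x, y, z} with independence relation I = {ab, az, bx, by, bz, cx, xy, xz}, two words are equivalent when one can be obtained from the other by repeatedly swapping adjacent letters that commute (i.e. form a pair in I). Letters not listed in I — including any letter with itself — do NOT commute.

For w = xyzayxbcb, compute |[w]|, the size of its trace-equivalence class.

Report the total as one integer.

drop 0:x onto floor
drop 1:y onto floor
drop 2:z onto {1:y}
drop 3:a onto {0:x, 1:y}
drop 4:y onto {2:z, 3:a}
drop 5:x onto {3:a}
drop 6:b onto floor
drop 7:c onto {4:y, 6:b}
drop 8:b onto {7:c}
ground layer = {0:x, 1:y, 6:b}
drop-orders for the pieces not yet dropped (sum over which currently-grounded one goes next):
  1 to go: {5} 1  {8} 1
  2 to go: {5,8} 2  {7,8} 1
  3 to go: {4,7,8} 1  {5,7,8} 3  {6,7,8} 1
  4 to go: {2,4,7,8} 1  {4,5,7,8} 4  {4,6,7,8} 2  {5,6,7,8} 4
  5 to go: {2,4,5,7,8} 5  {2,4,6,7,8} 3  {3,4,5,7,8} 4  {4,5,6,7,8} 10
  6 to go: {0,3,4,5,7,8} 4  {2,3,4,5,7,8} 9  {2,4,5,6,7,8} 18  {3,4,5,6,7,8} 14
  7 to go: {0,2,3,4,5,7,8} 13  {0,3,4,5,6,7,8} 18  {1,2,3,4,5,7,8} 9  {2,3,4,5,6,7,8} 41
  if 0:x drops first: 50 orders
  if 1:y drops first: 72 orders
  if 6:b drops first: 22 orders
heap linearizations: 144

144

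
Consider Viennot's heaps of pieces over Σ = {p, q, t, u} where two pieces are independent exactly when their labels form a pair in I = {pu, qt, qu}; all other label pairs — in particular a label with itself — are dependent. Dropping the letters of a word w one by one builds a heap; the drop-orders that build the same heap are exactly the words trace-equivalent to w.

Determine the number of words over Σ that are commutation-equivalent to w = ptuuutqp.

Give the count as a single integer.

0(p) covers ∅
1(t) covers 0:p
2(u) covers 1:t
3(u) covers 2:u
4(u) covers 3:u
5(t) covers 4:u
6(q) covers 0:p
7(p) covers 5:t, 6:q
floor of heap: 0:p
completions by unplaced set U, small U first (add the entries for U minus each lowest piece of U):
  |U|=1: {7}:1
  |U|=2: {5,7}:1  {6,7}:1
  |U|=3: {4,5,7}:1  {5,6,7}:2
  |U|=4: {3,4,5,7}:1  {4,5,6,7}:3
  |U|=5: {2,3,4,5,7}:1  {3,4,5,6,7}:4
  |U|=6: {1,2,3,4,5,7}:1  {2,3,4,5,6,7}:5
  start at 0(p): 6

6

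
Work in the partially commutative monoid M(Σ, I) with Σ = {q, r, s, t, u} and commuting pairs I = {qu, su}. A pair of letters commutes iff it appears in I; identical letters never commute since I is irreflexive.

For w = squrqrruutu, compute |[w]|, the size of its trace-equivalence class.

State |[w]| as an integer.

drop 0:s onto floor
drop 1:q onto {0:s}
drop 2:u onto floor
drop 3:r onto {1:q, 2:u}
drop 4:q onto {3:r}
drop 5:r onto {4:q}
drop 6:r onto {5:r}
drop 7:u onto {6:r}
drop 8:u onto {7:u}
drop 9:t onto {8:u}
drop 10:u onto {9:t}
ground layer = {0:s, 2:u}
drop-orders for the pieces not yet dropped (sum over which currently-grounded one goes next):
  1 to go: {10} 1
  2 to go: {9,10} 1
  3 to go: {8,9,10} 1
  4 to go: {7,8,9,10} 1
  5 to go: {6,7,8,9,10} 1
  6 to go: {5,6,7,8,9,10} 1
  7 to go: {4,5,6,7,8,9,10} 1
  8 to go: {3,4,5,6,7,8,9,10} 1
  9 to go: {1,3,4,5,6,7,8,9,10} 1  {2,3,4,5,6,7,8,9,10} 1
  if 0:s drops first: 2 orders
  if 2:u drops first: 1 orders
heap linearizations: 3

3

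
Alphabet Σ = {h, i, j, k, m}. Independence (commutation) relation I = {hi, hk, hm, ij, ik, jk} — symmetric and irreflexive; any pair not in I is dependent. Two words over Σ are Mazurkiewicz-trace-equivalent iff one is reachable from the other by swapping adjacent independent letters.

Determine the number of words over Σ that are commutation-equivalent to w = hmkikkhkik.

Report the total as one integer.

piece 0:h — minimal
piece 1:m — minimal
piece 2:k rests on {1:m}
piece 3:i rests on {1:m}
piece 4:k rests on {2:k}
piece 5:k rests on {4:k}
piece 6:h rests on {0:h}
piece 7:k rests on {5:k}
piece 8:i rests on {3:i}
piece 9:k rests on {7:k}
minimal pieces: {0:h, 1:m}
ways to finish when only these pieces remain (= sum over removing one remaining piece with nothing left below it):
  1 left: {6}→1  {8}→1  {9}→1
  2 left: {0,6}→1  {3,8}→1  {6,8}→2  {6,9}→2  {7,9}→1  {8,9}→2
  3 left: {0,6,8}→3  {0,6,9}→3  {3,6,8}→3  {3,8,9}→3  {5,7,9}→1  {6,7,9}→3  {6,8,9}→6  {7,8,9}→3
  4 left: {0,3,6,8}→6  {0,6,7,9}→6  {0,6,8,9}→12  {3,6,8,9}→12  {3,7,8,9}→6  {4,5,7,9}→1  {5,6,7,9}→4  {5,7,8,9}→4  {6,7,8,9}→12
  5 left: {0,3,6,8,9}→30  {0,5,6,7,9}→10  {0,6,7,8,9}→30  {2,4,5,7,9}→1  {3,5,7,8,9}→10  {3,6,7,8,9}→30  {4,5,6,7,9}→5  {4,5,7,8,9}→5  {5,6,7,8,9}→20
  6 left: {0,3,6,7,8,9}→90  {0,4,5,6,7,9}→15  {0,5,6,7,8,9}→60  {2,4,5,6,7,9}→6  {2,4,5,7,8,9}→6  {3,4,5,7,8,9}→15  {3,5,6,7,8,9}→60  {4,5,6,7,8,9}→30
  7 left: {0,2,4,5,6,7,9}→21  {0,3,5,6,7,8,9}→210  {0,4,5,6,7,8,9}→105  {2,3,4,5,7,8,9}→21  {2,4,5,6,7,8,9}→42  {3,4,5,6,7,8,9}→105
  8 left: {0,2,4,5,6,7,8,9}→168  {0,3,4,5,6,7,8,9}→420  {1,2,3,4,5,7,8,9}→21  {2,3,4,5,6,7,8,9}→168
  placing 0:h first → 189 extensions
  placing 1:m first → 756 extensions
total linear extensions = 945

945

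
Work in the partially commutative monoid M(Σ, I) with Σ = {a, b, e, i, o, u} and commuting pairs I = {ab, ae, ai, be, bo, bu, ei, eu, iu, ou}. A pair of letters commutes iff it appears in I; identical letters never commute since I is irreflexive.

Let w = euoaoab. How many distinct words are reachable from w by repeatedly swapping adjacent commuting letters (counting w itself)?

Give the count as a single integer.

0(e) covers ∅
1(u) covers ∅
2(o) covers 0:e
3(a) covers 1:u, 2:o
4(o) covers 3:a
5(a) covers 4:o
6(b) covers ∅
floor of heap: 0:e, 1:u, 6:b
completions by unplaced set U, small U first (add the entries for U minus each lowest piece of U):
  |U|=1: {5}:1  {6}:1
  |U|=2: {4,5}:1  {5,6}:2
  |U|=3: {3,4,5}:1  {4,5,6}:3
  |U|=4: {1,3,4,5}:1  {2,3,4,5}:1  {3,4,5,6}:4
  |U|=5: {0,2,3,4,5}:1  {1,2,3,4,5}:2  {1,3,4,5,6}:5  {2,3,4,5,6}:5
  start at 0(e): 12
  start at 1(u): 6
  start at 6(b): 3
sum over floor = 21

21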